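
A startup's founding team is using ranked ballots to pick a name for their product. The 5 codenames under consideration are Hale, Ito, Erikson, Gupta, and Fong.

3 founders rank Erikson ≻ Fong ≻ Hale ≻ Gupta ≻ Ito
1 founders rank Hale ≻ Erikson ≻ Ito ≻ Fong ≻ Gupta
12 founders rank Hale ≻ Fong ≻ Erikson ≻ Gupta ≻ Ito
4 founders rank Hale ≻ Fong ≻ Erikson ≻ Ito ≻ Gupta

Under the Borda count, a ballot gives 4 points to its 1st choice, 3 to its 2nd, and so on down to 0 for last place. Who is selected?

Hale

Borda scores:
  Hale: 3·2 + 4 + 12·4 + 4·4 = 74
  Ito: 3·0 + 2 + 12·0 + 4·1 = 6
  Erikson: 3·4 + 3 + 12·2 + 4·2 = 47
  Gupta: 3·1 + 0 + 12·1 + 4·0 = 15
  Fong: 3·3 + 1 + 12·3 + 4·3 = 58
Hale has the highest total.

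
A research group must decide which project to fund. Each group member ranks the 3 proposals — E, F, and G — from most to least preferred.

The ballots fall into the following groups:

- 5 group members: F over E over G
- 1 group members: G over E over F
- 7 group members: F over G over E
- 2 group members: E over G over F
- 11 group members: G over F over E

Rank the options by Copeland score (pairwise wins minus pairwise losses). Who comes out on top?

Pairwise results:
  E vs F: F wins 23–3.
  E vs G: G wins 19–7.
  F vs G: G wins 14–12.
Copeland scores (wins − losses):
  E: 0 − 2 = -2
  F: 1 − 1 = 0
  G: 2 − 0 = 2
G has the best Copeland score.

G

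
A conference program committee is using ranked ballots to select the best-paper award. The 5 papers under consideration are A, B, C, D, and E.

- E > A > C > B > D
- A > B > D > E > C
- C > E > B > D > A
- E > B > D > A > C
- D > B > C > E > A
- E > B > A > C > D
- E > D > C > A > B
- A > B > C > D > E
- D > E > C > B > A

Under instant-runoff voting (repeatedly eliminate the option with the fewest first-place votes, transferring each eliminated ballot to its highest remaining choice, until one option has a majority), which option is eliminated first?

B

Round 1: E 4, A 2, D 2, C 1, B 0. B has the fewest and is eliminated.
Round 2: E 4, A 2, D 2, C 1. C has the fewest and is eliminated.
Round 3: E 5, A 2, D 2. E has a majority.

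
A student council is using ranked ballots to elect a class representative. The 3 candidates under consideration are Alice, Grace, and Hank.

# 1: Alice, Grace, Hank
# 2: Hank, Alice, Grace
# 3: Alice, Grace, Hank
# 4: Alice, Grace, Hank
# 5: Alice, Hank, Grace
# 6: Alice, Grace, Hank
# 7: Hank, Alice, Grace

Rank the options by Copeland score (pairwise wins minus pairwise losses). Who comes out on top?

Pairwise results:
  Alice vs Grace: Alice wins 7–0.
  Alice vs Hank: Alice wins 5–2.
  Grace vs Hank: Grace wins 4–3.
Copeland scores (wins − losses):
  Alice: 2 − 0 = 2
  Grace: 1 − 1 = 0
  Hank: 0 − 2 = -2
Alice has the best Copeland score.

Alice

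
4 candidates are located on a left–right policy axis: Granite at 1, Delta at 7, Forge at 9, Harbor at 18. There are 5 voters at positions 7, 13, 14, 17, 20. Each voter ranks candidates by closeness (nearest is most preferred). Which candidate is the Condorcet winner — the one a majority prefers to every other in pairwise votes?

Harbor

With single-peaked preferences on a line, the Condorcet winner is the candidate closest to the median voter.
The median voter (position 14) is closest to Harbor at 18.
Check: Harbor vs Forge — voters closer to Harbor: 3 of 5.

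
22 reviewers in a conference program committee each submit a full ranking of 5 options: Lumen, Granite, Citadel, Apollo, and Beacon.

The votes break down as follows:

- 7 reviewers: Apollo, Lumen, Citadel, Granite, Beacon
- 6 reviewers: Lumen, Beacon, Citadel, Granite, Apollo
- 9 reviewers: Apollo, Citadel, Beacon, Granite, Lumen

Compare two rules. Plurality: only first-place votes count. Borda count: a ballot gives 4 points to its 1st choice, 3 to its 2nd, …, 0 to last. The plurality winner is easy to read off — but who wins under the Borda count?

Apollo

Plurality first-place counts: Lumen 6, Granite 0, Citadel 0, Apollo 16, Beacon 0 → Apollo.
Borda totals: Lumen 45, Granite 22, Citadel 53, Apollo 64, Beacon 36 → Apollo.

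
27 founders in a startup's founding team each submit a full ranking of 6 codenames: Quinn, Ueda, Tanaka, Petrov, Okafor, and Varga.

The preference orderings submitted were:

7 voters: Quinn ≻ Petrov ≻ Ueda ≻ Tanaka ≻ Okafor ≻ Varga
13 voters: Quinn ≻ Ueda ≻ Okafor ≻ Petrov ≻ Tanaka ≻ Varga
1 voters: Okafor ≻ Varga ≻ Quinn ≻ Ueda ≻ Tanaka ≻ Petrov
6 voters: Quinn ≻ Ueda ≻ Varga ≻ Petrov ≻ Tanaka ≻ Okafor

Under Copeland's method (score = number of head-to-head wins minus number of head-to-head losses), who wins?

Quinn

Pairwise results:
  Quinn vs Ueda: Quinn wins 27–0.
  Quinn vs Tanaka: Quinn wins 27–0.
  Quinn vs Petrov: Quinn wins 27–0.
  Quinn vs Okafor: Quinn wins 26–1.
  Quinn vs Varga: Quinn wins 26–1.
  Ueda vs Tanaka: Ueda wins 27–0.
  Ueda vs Petrov: Ueda wins 20–7.
  Ueda vs Okafor: Ueda wins 26–1.
  Ueda vs Varga: Ueda wins 26–1.
  Tanaka vs Petrov: Petrov wins 26–1.
  Tanaka vs Okafor: Okafor wins 14–13.
  Tanaka vs Varga: Tanaka wins 20–7.
  Petrov vs Okafor: Okafor wins 14–13.
  Petrov vs Varga: Petrov wins 20–7.
  Okafor vs Varga: Okafor wins 21–6.
Copeland scores (wins − losses):
  Quinn: 5 − 0 = 5
  Ueda: 4 − 1 = 3
  Tanaka: 1 − 4 = -3
  Petrov: 2 − 3 = -1
  Okafor: 3 − 2 = 1
  Varga: 0 − 5 = -5
Quinn has the best Copeland score.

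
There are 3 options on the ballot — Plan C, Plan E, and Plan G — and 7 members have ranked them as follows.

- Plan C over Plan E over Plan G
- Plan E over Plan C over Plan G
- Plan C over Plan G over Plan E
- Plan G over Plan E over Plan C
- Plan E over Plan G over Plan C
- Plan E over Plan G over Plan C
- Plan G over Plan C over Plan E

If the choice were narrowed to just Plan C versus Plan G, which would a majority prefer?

Plan G

Ballots ranking Plan C above Plan G: 3.
Ballots ranking Plan G above Plan C: 4.
Plan G wins the head-to-head, 4–3.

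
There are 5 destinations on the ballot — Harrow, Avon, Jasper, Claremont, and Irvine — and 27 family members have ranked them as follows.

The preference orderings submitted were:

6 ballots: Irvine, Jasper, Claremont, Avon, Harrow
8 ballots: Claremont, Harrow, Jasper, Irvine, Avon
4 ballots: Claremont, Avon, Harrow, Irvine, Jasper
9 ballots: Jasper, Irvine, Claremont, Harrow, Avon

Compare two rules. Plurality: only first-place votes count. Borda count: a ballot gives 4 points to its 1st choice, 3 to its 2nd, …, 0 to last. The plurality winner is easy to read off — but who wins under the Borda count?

Plurality first-place counts: Harrow 0, Avon 0, Jasper 9, Claremont 12, Irvine 6 → Claremont.
Borda totals: Harrow 41, Avon 18, Jasper 70, Claremont 78, Irvine 63 → Claremont.

Claremont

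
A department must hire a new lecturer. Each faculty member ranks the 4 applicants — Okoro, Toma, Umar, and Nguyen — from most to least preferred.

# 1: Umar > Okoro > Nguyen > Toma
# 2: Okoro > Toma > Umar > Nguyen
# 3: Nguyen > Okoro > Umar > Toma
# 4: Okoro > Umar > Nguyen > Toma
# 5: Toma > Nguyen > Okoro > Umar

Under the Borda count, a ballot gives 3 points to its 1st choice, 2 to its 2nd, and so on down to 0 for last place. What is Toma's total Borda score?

5

Borda scores:
  Okoro: 2 + 3 + 2 + 3 + 1 = 11
  Toma: 0 + 2 + 0 + 0 + 3 = 5
  Umar: 3 + 1 + 1 + 2 + 0 = 7
  Nguyen: 1 + 0 + 3 + 1 + 2 = 7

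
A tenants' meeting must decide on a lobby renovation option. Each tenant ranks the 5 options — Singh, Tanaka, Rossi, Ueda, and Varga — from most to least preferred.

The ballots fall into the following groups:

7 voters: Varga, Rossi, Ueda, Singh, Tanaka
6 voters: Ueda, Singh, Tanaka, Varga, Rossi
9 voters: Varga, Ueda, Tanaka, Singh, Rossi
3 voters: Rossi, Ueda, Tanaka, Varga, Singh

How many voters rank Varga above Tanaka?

Ballots ranking Varga above Tanaka: 7+9 = 16.
Ballots ranking Tanaka above Varga: 6+3 = 9.
So 16 of 25 voters prefer Varga to Tanaka.

16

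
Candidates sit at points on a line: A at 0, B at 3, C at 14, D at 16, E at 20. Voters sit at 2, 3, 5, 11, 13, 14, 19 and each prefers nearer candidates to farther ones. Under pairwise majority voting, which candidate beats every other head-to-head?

C

With single-peaked preferences on a line, the Condorcet winner is the candidate closest to the median voter.
The median voter (position 11) is closest to C at 14.
Check: C vs E — voters closer to C: 6 of 7.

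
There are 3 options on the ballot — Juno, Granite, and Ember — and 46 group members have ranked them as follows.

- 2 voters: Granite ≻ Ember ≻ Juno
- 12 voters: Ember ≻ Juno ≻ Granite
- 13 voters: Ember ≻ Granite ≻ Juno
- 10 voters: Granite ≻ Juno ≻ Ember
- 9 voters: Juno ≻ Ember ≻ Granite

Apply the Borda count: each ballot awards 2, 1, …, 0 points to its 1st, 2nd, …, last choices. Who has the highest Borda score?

Borda scores:
  Juno: 2·0 + 12·1 + 13·0 + 10·1 + 9·2 = 40
  Granite: 2·2 + 12·0 + 13·1 + 10·2 + 9·0 = 37
  Ember: 2·1 + 12·2 + 13·2 + 10·0 + 9·1 = 61
Ember has the highest total.

Ember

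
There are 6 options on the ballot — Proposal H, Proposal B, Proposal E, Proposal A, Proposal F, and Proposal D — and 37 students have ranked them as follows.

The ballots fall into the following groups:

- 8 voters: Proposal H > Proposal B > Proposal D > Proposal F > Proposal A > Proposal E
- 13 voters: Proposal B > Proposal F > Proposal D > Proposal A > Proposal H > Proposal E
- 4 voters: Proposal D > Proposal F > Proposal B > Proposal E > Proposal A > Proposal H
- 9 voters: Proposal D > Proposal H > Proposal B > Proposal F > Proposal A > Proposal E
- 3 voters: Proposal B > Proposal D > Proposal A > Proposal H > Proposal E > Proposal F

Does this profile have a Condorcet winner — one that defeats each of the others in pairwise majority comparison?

Head-to-head results (37 voters total):
Proposal H vs Proposal B: Proposal B wins 20–17.
Proposal H vs Proposal E: Proposal H wins 33–4.
Proposal H vs Proposal A: Proposal A wins 20–17.
Proposal H vs Proposal F: Proposal H wins 20–17.
Proposal H vs Proposal D: Proposal D wins 29–8.
Proposal B vs Proposal E: Proposal B wins 37–0.
Proposal B vs Proposal A: Proposal B wins 37–0.
Proposal B vs Proposal F: Proposal B wins 33–4.
Proposal B vs Proposal D: Proposal B wins 24–13.
Proposal E vs Proposal A: Proposal A wins 33–4.
Proposal E vs Proposal F: Proposal F wins 34–3.
Proposal E vs Proposal D: Proposal D wins 37–0.
Proposal A vs Proposal F: Proposal F wins 34–3.
Proposal A vs Proposal D: Proposal D wins 37–0.
Proposal F vs Proposal D: Proposal D wins 24–13.
Proposal B beats each rival — Proposal H (20–17), Proposal E (37–0), Proposal A (37–0), Proposal F (33–4), Proposal D (24–13) — so Proposal B is the Condorcet winner.

Yes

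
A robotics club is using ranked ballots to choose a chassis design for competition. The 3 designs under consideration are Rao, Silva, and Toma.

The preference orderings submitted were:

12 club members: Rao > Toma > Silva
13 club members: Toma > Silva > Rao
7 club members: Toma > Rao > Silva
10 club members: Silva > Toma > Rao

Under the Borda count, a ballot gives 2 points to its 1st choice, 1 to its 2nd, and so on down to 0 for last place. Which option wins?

Borda scores:
  Rao: 12·2 + 13·0 + 7·1 + 10·0 = 31
  Silva: 12·0 + 13·1 + 7·0 + 10·2 = 33
  Toma: 12·1 + 13·2 + 7·2 + 10·1 = 62
Toma has the highest total.

Toma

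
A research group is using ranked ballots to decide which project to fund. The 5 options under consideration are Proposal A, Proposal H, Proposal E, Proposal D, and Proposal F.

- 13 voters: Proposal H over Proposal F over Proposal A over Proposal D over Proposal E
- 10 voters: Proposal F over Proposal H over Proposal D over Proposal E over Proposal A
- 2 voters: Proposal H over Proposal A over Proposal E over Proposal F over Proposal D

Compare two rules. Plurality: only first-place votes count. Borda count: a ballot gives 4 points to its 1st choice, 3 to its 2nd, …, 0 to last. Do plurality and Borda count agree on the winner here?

Plurality first-place counts: Proposal A 0, Proposal H 15, Proposal E 0, Proposal D 0, Proposal F 10 → Proposal H.
Borda totals: Proposal A 32, Proposal H 90, Proposal E 14, Proposal D 33, Proposal F 81 → Proposal H.
The two rules agree on Proposal H.

Yes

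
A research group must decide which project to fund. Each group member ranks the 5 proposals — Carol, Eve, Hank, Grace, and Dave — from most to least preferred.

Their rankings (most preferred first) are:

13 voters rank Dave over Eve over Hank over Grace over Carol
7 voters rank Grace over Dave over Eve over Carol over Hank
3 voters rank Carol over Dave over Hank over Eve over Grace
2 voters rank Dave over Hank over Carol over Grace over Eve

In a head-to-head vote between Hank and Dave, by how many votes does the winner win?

Ballots ranking Hank above Dave: 0.
Ballots ranking Dave above Hank: 13+7+3+2 = 25.
Dave wins 25–0, a margin of 25.

25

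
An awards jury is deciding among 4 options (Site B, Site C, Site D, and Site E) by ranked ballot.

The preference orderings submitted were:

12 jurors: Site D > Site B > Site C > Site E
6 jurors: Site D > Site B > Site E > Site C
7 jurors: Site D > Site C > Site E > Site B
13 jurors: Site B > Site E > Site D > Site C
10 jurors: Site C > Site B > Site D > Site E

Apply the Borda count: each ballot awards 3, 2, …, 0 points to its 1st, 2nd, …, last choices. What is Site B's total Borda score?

95

Borda scores:
  Site B: 12·2 + 6·2 + 7·0 + 13·3 + 10·2 = 95
  Site C: 12·1 + 6·0 + 7·2 + 13·0 + 10·3 = 56
  Site D: 12·3 + 6·3 + 7·3 + 13·1 + 10·1 = 98
  Site E: 12·0 + 6·1 + 7·1 + 13·2 + 10·0 = 39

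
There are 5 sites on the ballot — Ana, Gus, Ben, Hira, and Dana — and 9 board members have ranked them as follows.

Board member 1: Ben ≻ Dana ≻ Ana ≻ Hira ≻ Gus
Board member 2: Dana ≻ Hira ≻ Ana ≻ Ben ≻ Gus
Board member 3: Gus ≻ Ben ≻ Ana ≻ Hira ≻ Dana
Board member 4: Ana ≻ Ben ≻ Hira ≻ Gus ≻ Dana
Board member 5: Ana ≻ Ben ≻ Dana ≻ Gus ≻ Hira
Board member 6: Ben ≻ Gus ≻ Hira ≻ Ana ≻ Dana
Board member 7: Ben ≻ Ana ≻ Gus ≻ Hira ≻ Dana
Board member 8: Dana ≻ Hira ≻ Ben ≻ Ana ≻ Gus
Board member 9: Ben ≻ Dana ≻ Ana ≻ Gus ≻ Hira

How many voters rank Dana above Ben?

Ballots ranking Dana above Ben: 2.
Ballots ranking Ben above Dana: 7.
So 2 of 9 voters prefer Dana to Ben.

2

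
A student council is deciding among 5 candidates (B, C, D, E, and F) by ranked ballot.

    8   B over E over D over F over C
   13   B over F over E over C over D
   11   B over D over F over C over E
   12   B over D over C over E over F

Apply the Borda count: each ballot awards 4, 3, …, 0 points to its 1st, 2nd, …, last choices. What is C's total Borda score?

Borda scores:
  B: 8·4 + 13·4 + 11·4 + 12·4 = 176
  C: 8·0 + 13·1 + 11·1 + 12·2 = 48
  D: 8·2 + 13·0 + 11·3 + 12·3 = 85
  E: 8·3 + 13·2 + 11·0 + 12·1 = 62
  F: 8·1 + 13·3 + 11·2 + 12·0 = 69

48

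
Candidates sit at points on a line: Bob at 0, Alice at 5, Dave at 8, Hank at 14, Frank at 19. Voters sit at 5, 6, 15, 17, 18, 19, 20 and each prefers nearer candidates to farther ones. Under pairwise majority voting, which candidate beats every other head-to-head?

With single-peaked preferences on a line, the Condorcet winner is the candidate closest to the median voter.
The median voter (position 17) is closest to Frank at 19.
Check: Frank vs Alice — voters closer to Frank: 5 of 7.

Frank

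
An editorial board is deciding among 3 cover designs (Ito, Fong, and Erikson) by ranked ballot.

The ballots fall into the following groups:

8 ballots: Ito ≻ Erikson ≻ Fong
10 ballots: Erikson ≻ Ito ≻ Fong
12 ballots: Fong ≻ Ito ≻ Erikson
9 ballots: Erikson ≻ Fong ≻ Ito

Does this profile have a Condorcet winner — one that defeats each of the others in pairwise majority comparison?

No

Head-to-head results (39 voters total):
Ito vs Fong: Fong wins 21–18.
Ito vs Erikson: Ito wins 20–19.
Fong vs Erikson: Erikson wins 27–12.
No candidate beats all others: Ito beats Erikson beats Fong beats Ito, a majority cycle.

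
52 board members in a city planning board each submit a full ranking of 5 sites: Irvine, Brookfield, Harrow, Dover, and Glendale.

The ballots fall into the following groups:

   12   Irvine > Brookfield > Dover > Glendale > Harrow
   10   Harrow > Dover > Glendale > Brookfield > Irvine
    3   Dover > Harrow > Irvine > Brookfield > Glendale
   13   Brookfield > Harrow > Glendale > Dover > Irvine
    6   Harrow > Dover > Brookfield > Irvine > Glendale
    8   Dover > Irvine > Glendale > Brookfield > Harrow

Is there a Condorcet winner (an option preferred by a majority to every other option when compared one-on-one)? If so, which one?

None — there is no Condorcet winner

Head-to-head results (52 voters total):
Irvine vs Brookfield: Brookfield wins 29–23.
Irvine vs Harrow: Harrow wins 32–20.
Irvine vs Dover: Dover wins 40–12.
Irvine vs Glendale: Irvine wins 29–23.
Brookfield vs Harrow: Brookfield wins 33–19.
Brookfield vs Dover: Dover wins 27–25.
Brookfield vs Glendale: Brookfield wins 34–18.
Harrow vs Dover: Harrow wins 29–23.
Harrow vs Glendale: Harrow wins 32–20.
Dover vs Glendale: Dover wins 39–13.
No candidate beats all others: Brookfield beats Harrow beats Dover beats Brookfield, a majority cycle.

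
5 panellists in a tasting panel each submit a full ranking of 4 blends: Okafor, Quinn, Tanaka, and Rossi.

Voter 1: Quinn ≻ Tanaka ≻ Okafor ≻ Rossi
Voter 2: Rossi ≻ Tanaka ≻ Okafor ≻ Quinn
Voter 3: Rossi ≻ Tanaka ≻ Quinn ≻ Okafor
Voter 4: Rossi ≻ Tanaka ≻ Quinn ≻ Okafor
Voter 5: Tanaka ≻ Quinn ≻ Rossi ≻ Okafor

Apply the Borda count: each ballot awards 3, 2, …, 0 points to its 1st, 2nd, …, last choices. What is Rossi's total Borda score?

10

Borda scores:
  Okafor: 1 + 1 + 0 + 0 + 0 = 2
  Quinn: 3 + 0 + 1 + 1 + 2 = 7
  Tanaka: 2 + 2 + 2 + 2 + 3 = 11
  Rossi: 0 + 3 + 3 + 3 + 1 = 10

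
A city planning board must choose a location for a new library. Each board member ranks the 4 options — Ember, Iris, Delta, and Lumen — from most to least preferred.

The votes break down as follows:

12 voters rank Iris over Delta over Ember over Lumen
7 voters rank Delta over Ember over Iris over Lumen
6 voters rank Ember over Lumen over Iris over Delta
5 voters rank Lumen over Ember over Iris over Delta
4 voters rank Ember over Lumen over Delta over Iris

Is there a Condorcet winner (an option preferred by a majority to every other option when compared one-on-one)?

No

Head-to-head results (34 voters total):
Ember vs Iris: Ember wins 22–12.
Ember vs Delta: Delta wins 19–15.
Ember vs Lumen: Ember wins 29–5.
Iris vs Delta: Iris wins 23–11.
Iris vs Lumen: Iris wins 19–15.
Delta vs Lumen: Delta wins 19–15.
No candidate beats all others: Ember beats Iris beats Delta beats Ember, a majority cycle.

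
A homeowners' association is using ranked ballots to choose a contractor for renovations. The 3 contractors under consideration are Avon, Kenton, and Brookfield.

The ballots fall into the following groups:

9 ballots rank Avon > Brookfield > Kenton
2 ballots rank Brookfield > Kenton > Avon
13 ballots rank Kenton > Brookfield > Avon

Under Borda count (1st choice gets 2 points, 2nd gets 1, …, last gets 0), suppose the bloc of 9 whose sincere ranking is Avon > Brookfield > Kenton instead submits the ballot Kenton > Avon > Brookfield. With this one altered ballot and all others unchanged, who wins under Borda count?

Borda totals with the altered ballot: Avon 9, Kenton 46, Brookfield 17.
The winner is unchanged: still Kenton.

Kenton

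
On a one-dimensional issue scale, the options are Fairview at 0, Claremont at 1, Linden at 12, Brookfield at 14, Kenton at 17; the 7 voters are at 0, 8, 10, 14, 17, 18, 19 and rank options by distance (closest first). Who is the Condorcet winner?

With single-peaked preferences on a line, the Condorcet winner is the candidate closest to the median voter.
The median voter (position 14) is closest to Brookfield at 14.
Check: Brookfield vs Fairview — voters closer to Brookfield: 6 of 7.

Brookfield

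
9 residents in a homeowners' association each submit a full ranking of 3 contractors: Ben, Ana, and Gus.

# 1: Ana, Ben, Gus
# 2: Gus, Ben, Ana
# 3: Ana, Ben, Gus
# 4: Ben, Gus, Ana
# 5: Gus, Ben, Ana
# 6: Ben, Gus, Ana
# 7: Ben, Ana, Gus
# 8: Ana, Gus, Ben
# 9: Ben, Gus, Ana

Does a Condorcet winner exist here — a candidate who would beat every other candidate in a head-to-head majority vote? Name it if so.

Ben

Head-to-head results (9 voters total):
Ben vs Ana: Ben wins 6–3.
Ben vs Gus: Ben wins 6–3.
Ana vs Gus: Gus wins 5–4.
Ben beats each rival — Ana (6–3), Gus (6–3) — so Ben is the Condorcet winner.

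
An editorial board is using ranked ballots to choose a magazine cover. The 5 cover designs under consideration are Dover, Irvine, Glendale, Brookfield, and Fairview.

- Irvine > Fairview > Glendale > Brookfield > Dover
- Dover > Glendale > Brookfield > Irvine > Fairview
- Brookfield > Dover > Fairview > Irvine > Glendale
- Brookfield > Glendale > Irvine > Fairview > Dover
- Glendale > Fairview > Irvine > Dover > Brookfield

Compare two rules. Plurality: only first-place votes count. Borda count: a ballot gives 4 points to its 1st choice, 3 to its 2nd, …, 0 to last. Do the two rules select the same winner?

No

Plurality first-place counts: Dover 1, Irvine 1, Glendale 1, Brookfield 2, Fairview 0 → Brookfield.
Borda totals: Dover 8, Irvine 10, Glendale 12, Brookfield 11, Fairview 9 → Glendale.
The two rules disagree: plurality picks Brookfield, Borda picks Glendale.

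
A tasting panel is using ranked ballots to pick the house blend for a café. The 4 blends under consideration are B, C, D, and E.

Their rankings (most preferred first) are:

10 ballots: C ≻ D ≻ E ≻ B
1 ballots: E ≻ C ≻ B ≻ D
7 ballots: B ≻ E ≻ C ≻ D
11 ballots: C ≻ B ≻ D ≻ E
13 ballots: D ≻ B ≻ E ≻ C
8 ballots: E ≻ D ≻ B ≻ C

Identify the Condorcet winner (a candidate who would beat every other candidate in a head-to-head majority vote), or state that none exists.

There is no Condorcet winner

Head-to-head results (50 voters total):
B vs C: B wins 28–22.
B vs D: D wins 31–19.
B vs E: B wins 31–19.
C vs D: C wins 29–21.
C vs E: E wins 29–21.
D vs E: D wins 34–16.
No candidate beats all others: B beats C beats D beats B, a majority cycle.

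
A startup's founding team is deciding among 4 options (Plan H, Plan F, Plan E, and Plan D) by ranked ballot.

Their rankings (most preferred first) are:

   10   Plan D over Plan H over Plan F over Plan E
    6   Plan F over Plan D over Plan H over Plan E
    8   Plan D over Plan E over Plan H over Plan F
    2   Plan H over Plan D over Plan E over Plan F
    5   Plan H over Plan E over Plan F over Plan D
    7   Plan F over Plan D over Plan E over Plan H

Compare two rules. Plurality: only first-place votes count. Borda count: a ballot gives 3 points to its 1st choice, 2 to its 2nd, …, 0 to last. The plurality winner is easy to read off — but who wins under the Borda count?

Plan D

Plurality first-place counts: Plan H 7, Plan F 13, Plan E 0, Plan D 18 → Plan D.
Borda totals: Plan H 55, Plan F 54, Plan E 35, Plan D 84 → Plan D.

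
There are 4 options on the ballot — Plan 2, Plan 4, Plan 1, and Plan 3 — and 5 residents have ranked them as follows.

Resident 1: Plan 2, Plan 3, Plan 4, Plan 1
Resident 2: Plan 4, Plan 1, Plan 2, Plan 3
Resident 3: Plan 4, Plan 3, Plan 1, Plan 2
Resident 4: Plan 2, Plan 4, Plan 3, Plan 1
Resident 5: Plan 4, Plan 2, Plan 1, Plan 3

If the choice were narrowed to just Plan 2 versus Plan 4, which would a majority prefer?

Plan 4

Ballots ranking Plan 2 above Plan 4: 2.
Ballots ranking Plan 4 above Plan 2: 3.
Plan 4 wins the head-to-head, 3–2.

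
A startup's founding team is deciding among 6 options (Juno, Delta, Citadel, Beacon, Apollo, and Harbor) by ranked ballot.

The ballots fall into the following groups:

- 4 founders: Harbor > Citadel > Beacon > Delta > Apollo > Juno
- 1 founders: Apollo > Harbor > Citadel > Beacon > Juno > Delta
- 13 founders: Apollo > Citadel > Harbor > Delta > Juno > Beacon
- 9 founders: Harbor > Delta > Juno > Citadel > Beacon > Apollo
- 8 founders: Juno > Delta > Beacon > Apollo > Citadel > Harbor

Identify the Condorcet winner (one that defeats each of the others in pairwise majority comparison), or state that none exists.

None — there is no Condorcet winner

Head-to-head results (35 voters total):
Juno vs Delta: Delta wins 26–9.
Juno vs Citadel: Citadel wins 18–17.
Juno vs Beacon: Juno wins 30–5.
Juno vs Apollo: Apollo wins 18–17.
Juno vs Harbor: Harbor wins 27–8.
Delta vs Citadel: Citadel wins 18–17.
Delta vs Beacon: Delta wins 30–5.
Delta vs Apollo: Delta wins 21–14.
Delta vs Harbor: Harbor wins 27–8.
Citadel vs Beacon: Citadel wins 27–8.
Citadel vs Apollo: Apollo wins 22–13.
Citadel vs Harbor: Citadel wins 21–14.
Beacon vs Apollo: Beacon wins 21–14.
Beacon vs Harbor: Harbor wins 27–8.
Apollo vs Harbor: Apollo wins 22–13.
No candidate beats all others: Juno beats Beacon beats Apollo beats Juno, a majority cycle.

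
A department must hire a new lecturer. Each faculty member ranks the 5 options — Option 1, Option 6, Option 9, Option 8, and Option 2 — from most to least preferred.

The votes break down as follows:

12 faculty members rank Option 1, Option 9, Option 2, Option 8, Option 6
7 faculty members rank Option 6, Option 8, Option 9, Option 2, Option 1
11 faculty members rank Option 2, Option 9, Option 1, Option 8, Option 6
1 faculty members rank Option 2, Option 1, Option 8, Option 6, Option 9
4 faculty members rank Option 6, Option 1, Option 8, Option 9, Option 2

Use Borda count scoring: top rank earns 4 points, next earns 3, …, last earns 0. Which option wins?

Borda scores:
  Option 1: 12·4 + 7·0 + 11·2 + 3 + 4·3 = 85
  Option 6: 12·0 + 7·4 + 11·0 + 1 + 4·4 = 45
  Option 9: 12·3 + 7·2 + 11·3 + 0 + 4·1 = 87
  Option 8: 12·1 + 7·3 + 11·1 + 2 + 4·2 = 54
  Option 2: 12·2 + 7·1 + 11·4 + 4 + 4·0 = 79
Option 9 has the highest total.

Option 9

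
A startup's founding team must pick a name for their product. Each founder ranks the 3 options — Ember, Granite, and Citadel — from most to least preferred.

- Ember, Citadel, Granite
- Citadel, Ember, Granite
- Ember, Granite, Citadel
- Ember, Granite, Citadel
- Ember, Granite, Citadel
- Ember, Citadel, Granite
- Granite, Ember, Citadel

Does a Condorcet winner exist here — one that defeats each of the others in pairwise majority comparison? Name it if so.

Ember

Head-to-head results (7 voters total):
Ember vs Granite: Ember wins 6–1.
Ember vs Citadel: Ember wins 6–1.
Granite vs Citadel: Granite wins 4–3.
Ember beats each rival — Granite (6–1), Citadel (6–1) — so Ember is the Condorcet winner.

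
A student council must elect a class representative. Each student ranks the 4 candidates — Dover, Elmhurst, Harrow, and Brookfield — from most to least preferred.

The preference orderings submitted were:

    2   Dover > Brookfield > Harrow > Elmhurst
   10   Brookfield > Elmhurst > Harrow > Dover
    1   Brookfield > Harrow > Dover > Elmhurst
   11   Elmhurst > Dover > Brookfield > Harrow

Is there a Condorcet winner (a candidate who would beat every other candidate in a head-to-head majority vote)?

Head-to-head results (24 voters total):
Dover vs Elmhurst: Elmhurst wins 21–3.
Dover vs Harrow: Dover wins 13–11.
Dover vs Brookfield: Dover wins 13–11.
Elmhurst vs Harrow: Elmhurst wins 21–3.
Elmhurst vs Brookfield: Brookfield wins 13–11.
Harrow vs Brookfield: Brookfield wins 24–0.
No candidate beats all others: Dover beats Brookfield beats Elmhurst beats Dover, a majority cycle.

No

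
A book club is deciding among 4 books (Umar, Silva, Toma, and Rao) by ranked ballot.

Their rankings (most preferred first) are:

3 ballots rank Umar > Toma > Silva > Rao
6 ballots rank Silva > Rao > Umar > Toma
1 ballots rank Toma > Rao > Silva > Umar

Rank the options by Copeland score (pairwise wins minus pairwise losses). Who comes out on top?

Silva

Pairwise results:
  Umar vs Silva: Silva wins 7–3.
  Umar vs Toma: Umar wins 9–1.
  Umar vs Rao: Rao wins 7–3.
  Silva vs Toma: Silva wins 6–4.
  Silva vs Rao: Silva wins 9–1.
  Toma vs Rao: Rao wins 6–4.
Copeland scores (wins − losses):
  Umar: 1 − 2 = -1
  Silva: 3 − 0 = 3
  Toma: 0 − 3 = -3
  Rao: 2 − 1 = 1
Silva has the best Copeland score.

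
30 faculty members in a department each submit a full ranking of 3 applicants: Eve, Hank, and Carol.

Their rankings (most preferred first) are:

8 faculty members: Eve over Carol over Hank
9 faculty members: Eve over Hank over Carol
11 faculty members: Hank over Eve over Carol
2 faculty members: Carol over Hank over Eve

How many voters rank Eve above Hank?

17

Ballots ranking Eve above Hank: 8+9 = 17.
Ballots ranking Hank above Eve: 11+2 = 13.
So 17 of 30 voters prefer Eve to Hank.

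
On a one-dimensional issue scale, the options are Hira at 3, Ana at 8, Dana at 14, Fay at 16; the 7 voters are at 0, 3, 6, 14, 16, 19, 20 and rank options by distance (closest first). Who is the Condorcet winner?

Dana

With single-peaked preferences on a line, the Condorcet winner is the candidate closest to the median voter.
The median voter (position 14) is closest to Dana at 14.
Check: Dana vs Hira — voters closer to Dana: 4 of 7.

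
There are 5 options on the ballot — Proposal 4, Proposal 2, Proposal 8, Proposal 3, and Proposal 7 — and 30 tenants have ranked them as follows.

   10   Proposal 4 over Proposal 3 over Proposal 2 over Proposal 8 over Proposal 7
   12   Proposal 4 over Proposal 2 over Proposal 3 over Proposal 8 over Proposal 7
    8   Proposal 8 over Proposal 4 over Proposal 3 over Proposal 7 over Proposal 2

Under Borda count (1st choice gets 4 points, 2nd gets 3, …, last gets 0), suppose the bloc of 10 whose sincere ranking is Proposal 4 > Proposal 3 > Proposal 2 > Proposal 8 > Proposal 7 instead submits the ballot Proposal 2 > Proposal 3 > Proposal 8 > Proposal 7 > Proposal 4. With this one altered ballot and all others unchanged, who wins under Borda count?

Proposal 2

Borda totals with the altered ballot: Proposal 4 72, Proposal 2 76, Proposal 8 64, Proposal 3 70, Proposal 7 18.
The switch changes the winner from Proposal 4 to Proposal 2.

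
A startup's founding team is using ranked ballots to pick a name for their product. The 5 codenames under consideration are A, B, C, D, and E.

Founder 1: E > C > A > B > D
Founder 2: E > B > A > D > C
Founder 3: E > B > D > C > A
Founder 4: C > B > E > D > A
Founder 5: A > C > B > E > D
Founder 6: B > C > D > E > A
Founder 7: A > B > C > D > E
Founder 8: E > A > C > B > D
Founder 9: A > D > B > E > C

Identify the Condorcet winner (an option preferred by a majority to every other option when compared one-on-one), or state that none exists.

Head-to-head results (9 voters total):
A vs B: A wins 5–4.
A vs C: A wins 5–4.
A vs D: A wins 6–3.
A vs E: E wins 6–3.
B vs C: B wins 5–4.
B vs D: B wins 8–1.
B vs E: B wins 5–4.
C vs D: C wins 6–3.
C vs E: E wins 5–4.
D vs E: E wins 6–3.
No candidate beats all others: A beats B beats E beats A, a majority cycle.

No Condorcet winner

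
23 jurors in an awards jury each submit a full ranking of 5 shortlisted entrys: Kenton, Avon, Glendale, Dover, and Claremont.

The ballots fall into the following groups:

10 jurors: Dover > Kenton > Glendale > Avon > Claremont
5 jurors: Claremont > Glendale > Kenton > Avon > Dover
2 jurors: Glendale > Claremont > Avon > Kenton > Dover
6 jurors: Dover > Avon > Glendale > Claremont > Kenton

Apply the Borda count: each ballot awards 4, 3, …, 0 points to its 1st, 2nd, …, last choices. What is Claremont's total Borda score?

Borda scores:
  Kenton: 10·3 + 5·2 + 2·1 + 6·0 = 42
  Avon: 10·1 + 5·1 + 2·2 + 6·3 = 37
  Glendale: 10·2 + 5·3 + 2·4 + 6·2 = 55
  Dover: 10·4 + 5·0 + 2·0 + 6·4 = 64
  Claremont: 10·0 + 5·4 + 2·3 + 6·1 = 32

32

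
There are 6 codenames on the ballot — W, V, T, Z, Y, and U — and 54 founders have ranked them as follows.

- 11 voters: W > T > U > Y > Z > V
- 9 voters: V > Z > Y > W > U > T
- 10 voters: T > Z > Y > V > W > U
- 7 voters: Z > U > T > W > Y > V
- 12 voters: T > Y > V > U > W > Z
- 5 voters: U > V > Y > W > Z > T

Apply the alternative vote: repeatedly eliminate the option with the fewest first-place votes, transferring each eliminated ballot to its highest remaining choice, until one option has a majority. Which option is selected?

T

Round 1: T 22, W 11, V 9, Z 7, U 5, Y 0. Y has the fewest and is eliminated.
Round 2: T 22, W 11, V 9, Z 7, U 5. U has the fewest and is eliminated.
Round 3: T 22, V 14, W 11, Z 7. Z has the fewest and is eliminated.
Round 4: T 29, V 14, W 11. T has a majority.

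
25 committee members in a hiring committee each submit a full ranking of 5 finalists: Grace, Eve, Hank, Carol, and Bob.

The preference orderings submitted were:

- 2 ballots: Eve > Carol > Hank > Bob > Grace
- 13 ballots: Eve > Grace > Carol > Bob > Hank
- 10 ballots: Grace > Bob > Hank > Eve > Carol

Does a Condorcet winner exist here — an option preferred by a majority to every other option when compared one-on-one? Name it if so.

Eve

Head-to-head results (25 voters total):
Grace vs Eve: Eve wins 15–10.
Grace vs Hank: Grace wins 23–2.
Grace vs Carol: Grace wins 23–2.
Grace vs Bob: Grace wins 23–2.
Eve vs Hank: Eve wins 15–10.
Eve vs Carol: Eve wins 25–0.
Eve vs Bob: Eve wins 15–10.
Hank vs Carol: Carol wins 15–10.
Hank vs Bob: Bob wins 23–2.
Carol vs Bob: Carol wins 15–10.
Eve beats each rival — Grace (15–10), Hank (15–10), Carol (25–0), Bob (15–10) — so Eve is the Condorcet winner.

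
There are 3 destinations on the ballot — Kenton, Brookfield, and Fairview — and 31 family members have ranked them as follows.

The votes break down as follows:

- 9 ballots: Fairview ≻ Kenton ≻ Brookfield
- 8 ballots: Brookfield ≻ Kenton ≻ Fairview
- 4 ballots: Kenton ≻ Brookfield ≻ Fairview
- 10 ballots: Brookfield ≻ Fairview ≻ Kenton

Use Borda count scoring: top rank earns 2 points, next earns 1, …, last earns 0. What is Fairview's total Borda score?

28

Borda scores:
  Kenton: 9·1 + 8·1 + 4·2 + 10·0 = 25
  Brookfield: 9·0 + 8·2 + 4·1 + 10·2 = 40
  Fairview: 9·2 + 8·0 + 4·0 + 10·1 = 28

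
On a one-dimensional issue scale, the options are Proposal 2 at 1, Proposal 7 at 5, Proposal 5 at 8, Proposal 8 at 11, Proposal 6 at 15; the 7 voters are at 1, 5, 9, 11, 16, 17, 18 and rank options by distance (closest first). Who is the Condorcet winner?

With single-peaked preferences on a line, the Condorcet winner is the candidate closest to the median voter.
The median voter (position 11) is closest to Proposal 8 at 11.
Check: Proposal 8 vs Proposal 2 — voters closer to Proposal 8: 5 of 7.

Proposal 8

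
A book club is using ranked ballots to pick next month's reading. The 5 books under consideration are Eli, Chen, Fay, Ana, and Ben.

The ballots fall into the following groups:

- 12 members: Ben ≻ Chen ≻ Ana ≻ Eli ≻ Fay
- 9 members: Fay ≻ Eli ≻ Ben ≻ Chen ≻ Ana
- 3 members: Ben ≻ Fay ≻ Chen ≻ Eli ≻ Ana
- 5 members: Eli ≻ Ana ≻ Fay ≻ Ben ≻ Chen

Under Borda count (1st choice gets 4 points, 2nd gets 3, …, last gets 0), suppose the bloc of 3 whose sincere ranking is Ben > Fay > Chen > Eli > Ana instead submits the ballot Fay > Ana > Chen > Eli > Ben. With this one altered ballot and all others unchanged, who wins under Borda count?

Ben

Borda totals with the altered ballot: Eli 62, Chen 51, Fay 58, Ana 48, Ben 71.
The winner is unchanged: still Ben.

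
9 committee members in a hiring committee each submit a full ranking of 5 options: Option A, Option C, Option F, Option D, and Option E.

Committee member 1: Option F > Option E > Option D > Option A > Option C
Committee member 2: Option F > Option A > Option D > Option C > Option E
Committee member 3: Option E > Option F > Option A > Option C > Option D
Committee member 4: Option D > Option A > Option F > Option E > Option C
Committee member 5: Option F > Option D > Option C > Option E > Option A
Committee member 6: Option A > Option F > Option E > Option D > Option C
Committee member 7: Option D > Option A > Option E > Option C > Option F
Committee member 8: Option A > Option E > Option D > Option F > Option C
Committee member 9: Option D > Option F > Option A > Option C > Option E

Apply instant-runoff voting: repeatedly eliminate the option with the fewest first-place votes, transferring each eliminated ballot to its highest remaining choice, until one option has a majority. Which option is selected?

Option F

Round 1: Option F 3, Option D 3, Option A 2, Option E 1, Option C 0. Option C has the fewest and is eliminated.
Round 2: Option F 3, Option D 3, Option A 2, Option E 1. Option E has the fewest and is eliminated.
Round 3: Option F 4, Option D 3, Option A 2. Option A has the fewest and is eliminated.
Round 4: Option F 5, Option D 4. Option F has a majority.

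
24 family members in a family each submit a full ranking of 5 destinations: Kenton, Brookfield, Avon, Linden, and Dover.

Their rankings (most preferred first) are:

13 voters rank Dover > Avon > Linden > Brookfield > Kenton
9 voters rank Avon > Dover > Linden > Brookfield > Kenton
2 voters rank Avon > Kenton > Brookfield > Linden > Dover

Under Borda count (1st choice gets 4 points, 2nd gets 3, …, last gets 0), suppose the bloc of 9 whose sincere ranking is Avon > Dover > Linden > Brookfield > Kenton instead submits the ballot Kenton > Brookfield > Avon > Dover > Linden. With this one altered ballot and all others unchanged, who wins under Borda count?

Avon

Borda totals with the altered ballot: Kenton 42, Brookfield 44, Avon 65, Linden 28, Dover 61.
The winner is unchanged: still Avon.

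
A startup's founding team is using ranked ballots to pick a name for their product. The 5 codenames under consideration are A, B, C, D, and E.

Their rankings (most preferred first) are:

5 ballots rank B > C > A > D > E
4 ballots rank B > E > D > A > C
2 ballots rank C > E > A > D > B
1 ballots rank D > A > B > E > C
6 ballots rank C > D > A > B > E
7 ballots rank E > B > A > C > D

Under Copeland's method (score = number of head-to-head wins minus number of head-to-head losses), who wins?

Pairwise results:
  A vs B: B wins 16–9.
  A vs C: C wins 13–12.
  A vs D: A wins 14–11.
  A vs E: E wins 13–12.
  B vs C: B wins 17–8.
  B vs D: B wins 16–9.
  B vs E: B wins 16–9.
  C vs D: C wins 20–5.
  C vs E: C wins 13–12.
  D vs E: E wins 13–12.
Copeland scores (wins − losses):
  A: 1 − 3 = -2
  B: 4 − 0 = 4
  C: 3 − 1 = 2
  D: 0 − 4 = -4
  E: 2 − 2 = 0
B has the best Copeland score.

B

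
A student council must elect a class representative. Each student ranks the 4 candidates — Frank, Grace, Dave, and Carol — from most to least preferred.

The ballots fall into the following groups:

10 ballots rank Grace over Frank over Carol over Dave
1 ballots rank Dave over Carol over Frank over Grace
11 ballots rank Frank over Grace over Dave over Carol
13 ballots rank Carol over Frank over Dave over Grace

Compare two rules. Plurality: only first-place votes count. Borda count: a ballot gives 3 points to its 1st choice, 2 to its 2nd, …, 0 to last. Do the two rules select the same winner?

Plurality first-place counts: Frank 11, Grace 10, Dave 1, Carol 13 → Carol.
Borda totals: Frank 80, Grace 52, Dave 27, Carol 51 → Frank.
The two rules disagree: plurality picks Carol, Borda picks Frank.

No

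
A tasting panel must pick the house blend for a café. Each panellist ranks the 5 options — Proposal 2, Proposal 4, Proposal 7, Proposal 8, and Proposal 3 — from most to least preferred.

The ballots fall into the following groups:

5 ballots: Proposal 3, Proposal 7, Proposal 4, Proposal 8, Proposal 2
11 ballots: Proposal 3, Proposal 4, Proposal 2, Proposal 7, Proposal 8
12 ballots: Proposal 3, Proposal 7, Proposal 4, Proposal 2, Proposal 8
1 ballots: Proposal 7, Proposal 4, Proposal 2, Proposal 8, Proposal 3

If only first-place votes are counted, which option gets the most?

First-place vote totals:
  Proposal 2: 0
  Proposal 4: 0
  Proposal 7: 1
  Proposal 8: 0
  Proposal 3: 28
Proposal 3 has the most first-place votes.

Proposal 3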